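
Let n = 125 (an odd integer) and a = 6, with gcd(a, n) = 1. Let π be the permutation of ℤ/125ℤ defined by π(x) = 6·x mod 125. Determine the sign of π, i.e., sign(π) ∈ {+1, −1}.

Orbit of 26 under x↦6x: [26, 31, 61, 116, 71, 51, 56]… (length divides ord_125(6)).
The orbit structure of x ↦ 6x mod 125: 13 orbits of sizes [25, 25, 25, 25, 5, 5, 5, 5, 1, 1, 1, 1, 1].
13 cycles on 125: each ℓ→(−1)^(ℓ−1), product (−1)^112 = +1.

+1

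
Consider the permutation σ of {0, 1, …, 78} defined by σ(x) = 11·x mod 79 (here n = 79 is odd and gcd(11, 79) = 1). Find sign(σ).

Start at x=52: 52 → 19 → 51 → 8 → 9 → 20 → 62 → … (one orbit).
Decompose π into cycles: lengths [39, 39, 1] (3 cycles, including the fixed point 0).
With 3 cycles on 79 points, sign = (−1)^{79−3} = +1.

+1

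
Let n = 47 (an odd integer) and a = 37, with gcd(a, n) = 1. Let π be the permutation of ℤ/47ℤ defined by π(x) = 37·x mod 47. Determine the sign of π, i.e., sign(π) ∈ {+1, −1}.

Start at x=4: 4 → 7 → 24 → 42 → 3 → 17 → 18 → … (one orbit).
Decompose π into cycles: lengths [23, 23, 1] (3 cycles, including the fixed point 0).
n − c = 47 − 3 = 44; sign = (−1)^44 = +1.
Check: (37/47) = +1 by Zolotarev.

+1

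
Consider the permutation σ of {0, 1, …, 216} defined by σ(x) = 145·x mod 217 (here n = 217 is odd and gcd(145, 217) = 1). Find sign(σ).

+1

Orbit of 24 under x↦145x: [24, 8, 75, 25, 153, 51, 17]… (length divides ord_217(145)).
Cycle lengths of π_145 on ℤ/217ℤ: [30, 30, 30, 30, 30, 30, 30, 6, 1]; 9 cycles in total.
n − c = 217 − 9 = 208; sign = (−1)^208 = +1.
Zolotarev: (145|217) = +1, matching the cycle-count sign.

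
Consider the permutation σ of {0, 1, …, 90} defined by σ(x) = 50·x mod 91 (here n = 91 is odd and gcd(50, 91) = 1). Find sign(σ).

-1

Orbit of 57 under x↦50x: [57, 29, 85, 64, 15, 22, 8]… (length divides ord_91(50)).
π_50 has 14 disjoint cycles with lengths [12, 12, 12, 12, 12, 12, 12, 1, 1, 1, 1, 1, 1, 1] on {0,…,90}.
Σ(ℓ_i−1) = 91−14 = 77; sign = (−1)^77 = -1.
Zolotarev: (50|91) = -1, matching the cycle-count sign.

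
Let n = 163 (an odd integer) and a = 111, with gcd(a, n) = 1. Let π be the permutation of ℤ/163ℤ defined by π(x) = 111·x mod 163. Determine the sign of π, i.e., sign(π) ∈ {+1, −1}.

Start at x=9: 9 → 21 → 49 → 60 → 140 → 55 → 74 → … (one orbit).
Cycle lengths of π_111 on ℤ/163ℤ: [81, 81, 1]; 3 cycles in total.
With 3 cycles on 163 points, sign = (−1)^{163−3} = +1.

+1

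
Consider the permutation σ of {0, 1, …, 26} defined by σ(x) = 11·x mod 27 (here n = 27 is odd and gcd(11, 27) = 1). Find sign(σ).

Start at x=2: 2 → 22 → 26 → 16 → 14 → 19 → 20 → … (one orbit).
Decompose π into cycles: lengths [18, 6, 2, 1] (4 cycles, including the fixed point 0).
27 − 4 = 23 transpositions; sign(π) = (−1)^23 = -1.

-1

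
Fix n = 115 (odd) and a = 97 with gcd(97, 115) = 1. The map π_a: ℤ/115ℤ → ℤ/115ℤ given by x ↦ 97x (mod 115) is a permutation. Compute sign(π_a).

Trace 81: π^k(81) = [81, 37, 24, 28, 71, 102, 4] for k=0..6.
Decompose π into cycles: lengths [44, 44, 22, 4, 1] (5 cycles, including the fixed point 0).
5 cycles on 115: each ℓ→(−1)^(ℓ−1), product (−1)^110 = +1.
The Jacobi symbol (97|115) = +1 (Zolotarev) agrees.

+1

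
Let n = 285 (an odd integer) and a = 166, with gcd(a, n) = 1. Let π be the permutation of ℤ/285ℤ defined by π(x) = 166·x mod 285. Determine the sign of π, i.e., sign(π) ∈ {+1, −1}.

Trace 16: π^k(16) = [16, 91, 1, 166, 196, 46, 226] for k=0..6.
Decompose π into cycles: lengths [18, 18, 18, 18, 18, 18, 18, 18, 18, 18, 18, 18, 18, 18, 18, 1, 1, 1, 1, 1, 1, 1, 1, 1, 1, 1, 1, 1, 1, 1] (30 cycles, including the fixed point 0).
Σ(ℓ_i−1) = 285−30 = 255; sign = (−1)^255 = -1.
The Jacobi symbol (166|285) = -1 (Zolotarev) agrees.

-1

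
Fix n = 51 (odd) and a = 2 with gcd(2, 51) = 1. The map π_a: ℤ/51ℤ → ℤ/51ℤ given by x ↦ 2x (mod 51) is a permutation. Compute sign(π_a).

Start at x=8: 8 → 16 → 32 → 13 → 26 → 1 → 2 → … (one orbit).
Decompose π into cycles: lengths [8, 8, 8, 8, 8, 8, 2, 1] (8 cycles, including the fixed point 0).
n − c = 51 − 8 = 43; sign = (−1)^43 = -1.
Check: (2/51) = -1 by Zolotarev.

-1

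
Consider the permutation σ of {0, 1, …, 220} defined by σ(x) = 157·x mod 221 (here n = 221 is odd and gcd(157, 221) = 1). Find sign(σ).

Start at x=183: 183 → 1 → 157 → 118 → 183 (one orbit).
Cycle lengths of π_157 on ℤ/221ℤ: [4, 4, 4, 4, 4, 4, 4, 4, 4, 4, 4, 4, 4, 4, 4, 4, 4, 4, 4, 4, 4, 4, 4, 4, 4, 4, 4, 4, 4, 4, 4, 4, 4, 4, 4, 4, 4, 4, 4, 4, 4, 4, 4, 4, 4, 4, 4, 4, 4, 4, 4, 4, 1, 1, 1, 1, 1, 1, 1, 1, 1, 1, 1, 1, 1]; 65 cycles in total.
sign(π) = (−1)^{n − #cycles} = (−1)^{221−65} = (−1)^156 = +1.
Check: (157/221) = +1 by Zolotarev.

+1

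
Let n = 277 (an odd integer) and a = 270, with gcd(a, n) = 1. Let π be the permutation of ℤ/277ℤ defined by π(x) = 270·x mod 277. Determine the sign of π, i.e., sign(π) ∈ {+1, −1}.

Start at x=16: 16 → 165 → 230 → 52 → 190 → 55 → 169 → … (one orbit).
Decompose π into cycles: lengths [69, 69, 69, 69, 1] (5 cycles, including the fixed point 0).
277 − 5 = 272 transpositions; sign(π) = (−1)^272 = +1.

+1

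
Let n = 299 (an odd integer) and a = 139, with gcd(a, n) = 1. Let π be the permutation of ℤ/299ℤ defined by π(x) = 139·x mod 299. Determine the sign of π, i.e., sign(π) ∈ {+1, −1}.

Start at x=139: 139 → 185 → 1 → 139 (one orbit).
π_139 has 115 disjoint cycles with lengths [3, 3, 3, 3, 3, 3, 3, 3, 3, 3, 3, 3, 3, 3, 3, 3, 3, 3, 3, 3, 3, 3, 3, 3, 3, 3, 3, 3, 3, 3, 3, 3, 3, 3, 3, 3, 3, 3, 3, 3, 3, 3, 3, 3, 3, 3, 3, 3, 3, 3, 3, 3, 3, 3, 3, 3, 3, 3, 3, 3, 3, 3, 3, 3, 3, 3, 3, 3, 3, 3, 3, 3, 3, 3, 3, 3, 3, 3, 3, 3, 3, 3, 3, 3, 3, 3, 3, 3, 3, 3, 3, 3, 1, 1, 1, 1, 1, 1, 1, 1, 1, 1, 1, 1, 1, 1, 1, 1, 1, 1, 1, 1, 1, 1, 1] on {0,…,298}.
115 cycles on 299: each ℓ→(−1)^(ℓ−1), product (−1)^184 = +1.

+1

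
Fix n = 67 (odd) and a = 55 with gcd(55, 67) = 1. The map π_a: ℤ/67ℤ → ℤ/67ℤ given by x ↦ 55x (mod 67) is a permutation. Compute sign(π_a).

Orbit of 64 under x↦55x: [64, 36, 37, 25, 35, 49, 15]… (length divides ord_67(55)).
The orbit structure of x ↦ 55x mod 67: 3 orbits of sizes [33, 33, 1].
3 cycles on 67: each ℓ→(−1)^(ℓ−1), product (−1)^64 = +1.
Check: (55/67) = +1 by Zolotarev.

+1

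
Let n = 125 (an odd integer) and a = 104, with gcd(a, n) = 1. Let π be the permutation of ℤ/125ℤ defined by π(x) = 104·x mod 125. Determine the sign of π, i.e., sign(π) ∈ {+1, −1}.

+1

Trace 111: π^k(111) = [111, 44, 76, 29, 16, 39, 56] for k=0..6.
Cycle type of π: 50×2 + 10×2 + 2×2 + 1; total 7 cycles.
n − c = 125 − 7 = 118; sign = (−1)^118 = +1.
Check: (104/125) = +1 by Zolotarev.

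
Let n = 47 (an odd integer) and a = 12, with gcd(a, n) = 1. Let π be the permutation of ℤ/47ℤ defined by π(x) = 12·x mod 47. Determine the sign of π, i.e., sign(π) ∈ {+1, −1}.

Orbit of 12 under x↦12x: [12, 3, 36, 9, 14, 27, 42]… (length divides ord_47(12)).
Decompose π into cycles: lengths [23, 23, 1] (3 cycles, including the fixed point 0).
Σ(ℓ_i−1) = 47−3 = 44; sign = (−1)^44 = +1.

+1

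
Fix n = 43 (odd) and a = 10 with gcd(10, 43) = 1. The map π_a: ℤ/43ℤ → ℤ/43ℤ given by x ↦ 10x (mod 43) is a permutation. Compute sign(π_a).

+1

Start at x=10: 10 → 14 → 11 → 24 → 25 → 35 → 6 → … (one orbit).
π_10 has 3 disjoint cycles with lengths [21, 21, 1] on {0,…,42}.
43 − 3 = 40 transpositions; sign(π) = (−1)^40 = +1.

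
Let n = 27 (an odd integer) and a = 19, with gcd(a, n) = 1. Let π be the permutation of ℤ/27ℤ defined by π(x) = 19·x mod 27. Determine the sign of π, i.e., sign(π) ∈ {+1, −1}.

+1

Start at x=1: 1 → 19 → 10 → 1 (one orbit).
The orbit structure of x ↦ 19x mod 27: 15 orbits of sizes [3, 3, 3, 3, 3, 3, 1, 1, 1, 1, 1, 1, 1, 1, 1].
Σ(ℓ_i−1) = 27−15 = 12; sign = (−1)^12 = +1.
(19|27)_J = +1 (Zolotarev's lemma cross-check).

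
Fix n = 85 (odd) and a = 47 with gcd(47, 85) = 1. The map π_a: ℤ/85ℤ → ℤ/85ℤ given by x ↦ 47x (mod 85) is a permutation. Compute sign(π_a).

-1

Orbit of 84 under x↦47x: [84, 38, 1, 47]… (length divides ord_85(47)).
Cycle lengths of π_47 on ℤ/85ℤ: [4, 4, 4, 4, 4, 4, 4, 4, 4, 4, 4, 4, 4, 4, 4, 4, 4, 4, 4, 4, 4, 1]; 22 cycles in total.
Σ(ℓ_i−1) = 85−22 = 63; sign = (−1)^63 = -1.
The Jacobi symbol (47|85) = -1 (Zolotarev) agrees.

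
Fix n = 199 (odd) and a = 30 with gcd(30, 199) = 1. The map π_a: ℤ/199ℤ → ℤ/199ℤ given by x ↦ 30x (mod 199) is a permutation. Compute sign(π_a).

-1

Trace 174: π^k(174) = [174, 46, 186, 8, 41, 36, 85] for k=0..6.
Cycle type of π: 198 + 1; total 2 cycles.
2 cycles on 199: each ℓ→(−1)^(ℓ−1), product (−1)^197 = -1.
Zolotarev: (30|199) = -1, matching the cycle-count sign.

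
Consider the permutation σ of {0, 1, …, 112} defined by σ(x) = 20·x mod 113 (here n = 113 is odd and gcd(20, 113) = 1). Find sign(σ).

Start at x=33: 33 → 95 → 92 → 32 → 75 → 31 → 55 → … (one orbit).
Cycle type of π: 112 + 1; total 2 cycles.
113 − 2 = 111 transpositions; sign(π) = (−1)^111 = -1.
Via Zolotarev, sign(π_{20}) = (20|113) = -1.

-1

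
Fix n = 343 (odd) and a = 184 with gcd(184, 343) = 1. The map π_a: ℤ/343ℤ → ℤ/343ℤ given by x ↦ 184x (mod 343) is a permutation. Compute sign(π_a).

Start at x=282: 282 → 95 → 330 → 9 → 284 → 120 → 128 → … (one orbit).
The orbit structure of x ↦ 184x mod 343: 7 orbits of sizes [147, 147, 21, 21, 3, 3, 1].
Σ(ℓ_i−1) = 343−7 = 336; sign = (−1)^336 = +1.
Check: (184/343) = +1 by Zolotarev.

+1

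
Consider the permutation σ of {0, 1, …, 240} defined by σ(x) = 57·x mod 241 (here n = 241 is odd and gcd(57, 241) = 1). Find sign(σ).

-1

Start at x=6: 6 → 101 → 214 → 148 → 1 → 57 → 116 → … (one orbit).
The orbit structure of x ↦ 57x mod 241: 4 orbits of sizes [80, 80, 80, 1].
sign(π) = (−1)^{n − #cycles} = (−1)^{241−4} = (−1)^237 = -1.
The Jacobi symbol (57|241) = -1 (Zolotarev) agrees.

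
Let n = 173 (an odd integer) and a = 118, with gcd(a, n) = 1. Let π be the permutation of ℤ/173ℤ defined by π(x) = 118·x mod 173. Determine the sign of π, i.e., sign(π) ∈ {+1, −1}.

Trace 29: π^k(29) = [29, 135, 14, 95, 138, 22, 1] for k=0..6.
π_118 has 5 disjoint cycles with lengths [43, 43, 43, 43, 1] on {0,…,172}.
n − c = 173 − 5 = 168; sign = (−1)^168 = +1.

+1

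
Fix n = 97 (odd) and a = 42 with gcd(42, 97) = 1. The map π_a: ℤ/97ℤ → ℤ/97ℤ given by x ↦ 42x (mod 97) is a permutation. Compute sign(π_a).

Start at x=55: 55 → 79 → 20 → 64 → 69 → 85 → 78 → … (one orbit).
The orbit structure of x ↦ 42x mod 97: 4 orbits of sizes [32, 32, 32, 1].
97 − 4 = 93 transpositions; sign(π) = (−1)^93 = -1.

-1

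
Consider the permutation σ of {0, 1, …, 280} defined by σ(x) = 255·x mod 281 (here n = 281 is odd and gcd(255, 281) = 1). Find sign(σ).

-1

Orbit of 172 under x↦255x: [172, 24, 219, 207, 238, 275, 156]… (length divides ord_281(255)).
The orbit structure of x ↦ 255x mod 281: 2 orbits of sizes [280, 1].
281 − 2 = 279 transpositions; sign(π) = (−1)^279 = -1.
(255|281)_J = -1 (Zolotarev's lemma cross-check).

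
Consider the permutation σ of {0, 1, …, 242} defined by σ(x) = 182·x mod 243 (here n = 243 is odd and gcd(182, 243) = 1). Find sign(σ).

-1

Start at x=217: 217 → 128 → 211 → 8 → 241 → 122 → 91 → … (one orbit).
6 cycles of lengths [162, 54, 18, 6, 2, 1].
Σ(ℓ_i−1) = 243−6 = 237; sign = (−1)^237 = -1.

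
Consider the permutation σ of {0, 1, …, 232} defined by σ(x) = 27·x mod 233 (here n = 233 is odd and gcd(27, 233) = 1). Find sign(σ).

Orbit of 44 under x↦27x: [44, 23, 155, 224, 223, 196, 166]… (length divides ord_233(27)).
The orbit structure of x ↦ 27x mod 233: 2 orbits of sizes [232, 1].
233 − 2 = 231 transpositions; sign(π) = (−1)^231 = -1.
The Jacobi symbol (27|233) = -1 (Zolotarev) agrees.

-1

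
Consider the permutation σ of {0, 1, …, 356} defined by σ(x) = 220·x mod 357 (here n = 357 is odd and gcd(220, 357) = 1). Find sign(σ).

-1

Trace 205: π^k(205) = [205, 118, 256, 271, 1, 220] for k=0..5.
Cycle type of π: 6×51 + 2×24 + 1×3; total 78 cycles.
n − c = 357 − 78 = 279; sign = (−1)^279 = -1.
Check: (220/357) = -1 by Zolotarev.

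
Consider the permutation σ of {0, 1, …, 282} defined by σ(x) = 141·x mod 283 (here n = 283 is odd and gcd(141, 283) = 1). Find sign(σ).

+1

Start at x=264: 264 → 151 → 66 → 250 → 158 → 204 → 181 → … (one orbit).
Cycle type of π: 47×6 + 1; total 7 cycles.
7 cycles on 283: each ℓ→(−1)^(ℓ−1), product (−1)^276 = +1.
The Jacobi symbol (141|283) = +1 (Zolotarev) agrees.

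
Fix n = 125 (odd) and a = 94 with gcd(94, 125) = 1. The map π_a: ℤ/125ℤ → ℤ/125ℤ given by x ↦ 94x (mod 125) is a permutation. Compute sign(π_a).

Trace 11: π^k(11) = [11, 34, 71, 49, 106, 89, 116] for k=0..6.
π_94 has 7 disjoint cycles with lengths [50, 50, 10, 10, 2, 2, 1] on {0,…,124}.
With 7 cycles on 125 points, sign = (−1)^{125−7} = +1.

+1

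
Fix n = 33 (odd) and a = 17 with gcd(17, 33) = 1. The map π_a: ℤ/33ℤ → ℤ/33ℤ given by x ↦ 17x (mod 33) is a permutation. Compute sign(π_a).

+1

Start at x=29: 29 → 31 → 32 → 16 → 8 → 4 → 2 → … (one orbit).
π_17 has 5 disjoint cycles with lengths [10, 10, 10, 2, 1] on {0,…,32}.
33 − 5 = 28 transpositions; sign(π) = (−1)^28 = +1.
Zolotarev: (17|33) = +1, matching the cycle-count sign.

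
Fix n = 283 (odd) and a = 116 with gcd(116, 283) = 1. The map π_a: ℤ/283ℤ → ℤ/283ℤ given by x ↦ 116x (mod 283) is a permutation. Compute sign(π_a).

Orbit of 151 under x↦116x: [151, 253, 199, 161, 281, 51, 256]… (length divides ord_283(116)).
7 cycles of lengths [47, 47, 47, 47, 47, 47, 1].
283 − 7 = 276 transpositions; sign(π) = (−1)^276 = +1.

+1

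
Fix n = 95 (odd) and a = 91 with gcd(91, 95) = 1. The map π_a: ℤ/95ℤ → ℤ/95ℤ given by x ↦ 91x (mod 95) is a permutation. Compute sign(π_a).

-1

Orbit of 16 under x↦91x: [16, 31, 66, 21, 11, 51, 81]… (length divides ord_95(91)).
10 cycles of lengths [18, 18, 18, 18, 18, 1, 1, 1, 1, 1].
n − c = 95 − 10 = 85; sign = (−1)^85 = -1.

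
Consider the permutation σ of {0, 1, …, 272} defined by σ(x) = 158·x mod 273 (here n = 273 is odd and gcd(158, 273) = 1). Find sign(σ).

Orbit of 11 under x↦158x: [11, 100, 239, 88, 254, 1, 158]… (length divides ord_273(158)).
Cycle type of π: 12×21 + 6×2 + 3×2 + 2 + 1; total 27 cycles.
273 − 27 = 246 transpositions; sign(π) = (−1)^246 = +1.
Check: (158/273) = +1 by Zolotarev.

+1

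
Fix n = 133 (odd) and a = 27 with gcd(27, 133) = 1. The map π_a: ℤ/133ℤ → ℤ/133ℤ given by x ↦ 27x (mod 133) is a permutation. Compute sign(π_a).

+1

Start at x=27: 27 → 64 → 132 → 106 → 69 → 1 → 27 (one orbit).
π_27 has 25 disjoint cycles with lengths [6, 6, 6, 6, 6, 6, 6, 6, 6, 6, 6, 6, 6, 6, 6, 6, 6, 6, 6, 6, 6, 2, 2, 2, 1] on {0,…,132}.
Σ(ℓ_i−1) = 133−25 = 108; sign = (−1)^108 = +1.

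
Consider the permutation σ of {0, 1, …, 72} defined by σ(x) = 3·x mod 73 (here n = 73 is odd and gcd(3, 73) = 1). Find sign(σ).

+1

Start at x=27: 27 → 8 → 24 → 72 → 70 → 64 → 46 → … (one orbit).
π_3 has 7 disjoint cycles with lengths [12, 12, 12, 12, 12, 12, 1] on {0,…,72}.
With 7 cycles on 73 points, sign = (−1)^{73−7} = +1.
Zolotarev: (3|73) = +1, matching the cycle-count sign.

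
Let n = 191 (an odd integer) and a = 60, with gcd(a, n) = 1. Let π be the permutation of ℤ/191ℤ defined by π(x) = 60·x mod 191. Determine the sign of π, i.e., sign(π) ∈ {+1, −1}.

+1

Orbit of 147 under x↦60x: [147, 34, 130, 160, 50, 135, 78]… (length divides ord_191(60)).
π_60 has 3 disjoint cycles with lengths [95, 95, 1] on {0,…,190}.
Σ(ℓ_i−1) = 191−3 = 188; sign = (−1)^188 = +1.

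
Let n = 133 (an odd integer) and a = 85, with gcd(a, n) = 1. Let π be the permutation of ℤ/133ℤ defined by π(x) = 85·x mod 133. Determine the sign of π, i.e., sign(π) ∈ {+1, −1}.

+1

Trace 1: π^k(1) = [1, 85, 43, 64, 120, 92, 106] for k=0..6.
The orbit structure of x ↦ 85x mod 133: 21 orbits of sizes [9, 9, 9, 9, 9, 9, 9, 9, 9, 9, 9, 9, 9, 9, 1, 1, 1, 1, 1, 1, 1].
Σ(ℓ_i−1) = 133−21 = 112; sign = (−1)^112 = +1.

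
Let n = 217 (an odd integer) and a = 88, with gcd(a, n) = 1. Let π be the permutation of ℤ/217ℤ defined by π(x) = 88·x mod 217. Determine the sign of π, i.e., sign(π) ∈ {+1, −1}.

-1

Start at x=1: 1 → 88 → 149 → 92 → 67 → 37 → 1 (one orbit).
π_88 has 38 disjoint cycles with lengths [6, 6, 6, 6, 6, 6, 6, 6, 6, 6, 6, 6, 6, 6, 6, 6, 6, 6, 6, 6, 6, 6, 6, 6, 6, 6, 6, 6, 6, 6, 6, 6, 6, 6, 6, 3, 3, 1] on {0,…,216}.
n − c = 217 − 38 = 179; sign = (−1)^179 = -1.
Check: (88/217) = -1 by Zolotarev.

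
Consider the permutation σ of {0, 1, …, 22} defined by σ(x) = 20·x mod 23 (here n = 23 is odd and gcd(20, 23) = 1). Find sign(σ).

Start at x=15: 15 → 1 → 20 → 9 → 19 → 12 → 10 → … (one orbit).
Cycle type of π: 22 + 1; total 2 cycles.
23 − 2 = 21 transpositions; sign(π) = (−1)^21 = -1.

-1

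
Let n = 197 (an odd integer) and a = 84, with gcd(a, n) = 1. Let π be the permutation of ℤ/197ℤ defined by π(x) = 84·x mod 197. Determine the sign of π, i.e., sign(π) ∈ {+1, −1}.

-1

Orbit of 6 under x↦84x: [6, 110, 178, 177, 93, 129, 1]… (length divides ord_197(84)).
Cycle lengths of π_84 on ℤ/197ℤ: [28, 28, 28, 28, 28, 28, 28, 1]; 8 cycles in total.
8 cycles on 197: each ℓ→(−1)^(ℓ−1), product (−1)^189 = -1.
Zolotarev: (84|197) = -1, matching the cycle-count sign.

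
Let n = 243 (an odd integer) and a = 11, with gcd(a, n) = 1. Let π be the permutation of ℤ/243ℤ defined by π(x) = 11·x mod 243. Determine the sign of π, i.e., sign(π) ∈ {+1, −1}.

-1

Trace 29: π^k(29) = [29, 76, 107, 205, 68, 19, 209] for k=0..6.
6 cycles of lengths [162, 54, 18, 6, 2, 1].
243 − 6 = 237 transpositions; sign(π) = (−1)^237 = -1.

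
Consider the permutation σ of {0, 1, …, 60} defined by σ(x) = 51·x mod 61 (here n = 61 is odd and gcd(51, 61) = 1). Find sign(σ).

-1

Trace 18: π^k(18) = [18, 3, 31, 56, 50, 49, 59] for k=0..6.
Decompose π into cycles: lengths [60, 1] (2 cycles, including the fixed point 0).
Σ(ℓ_i−1) = 61−2 = 59; sign = (−1)^59 = -1.
(51|61)_J = -1 (Zolotarev's lemma cross-check).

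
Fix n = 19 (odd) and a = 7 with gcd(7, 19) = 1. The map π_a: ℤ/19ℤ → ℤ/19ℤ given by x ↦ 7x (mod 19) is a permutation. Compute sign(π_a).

+1

Start at x=11: 11 → 1 → 7 → 11 (one orbit).
Cycle lengths of π_7 on ℤ/19ℤ: [3, 3, 3, 3, 3, 3, 1]; 7 cycles in total.
19 − 7 = 12 transpositions; sign(π) = (−1)^12 = +1.
Check: (7/19) = +1 by Zolotarev.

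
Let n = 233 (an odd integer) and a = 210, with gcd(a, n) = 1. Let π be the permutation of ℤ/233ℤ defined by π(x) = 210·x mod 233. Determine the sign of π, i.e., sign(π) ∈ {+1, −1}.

+1

Start at x=23: 23 → 170 → 51 → 225 → 184 → 195 → 175 → … (one orbit).
Decompose π into cycles: lengths [58, 58, 58, 58, 1] (5 cycles, including the fixed point 0).
233 − 5 = 228 transpositions; sign(π) = (−1)^228 = +1.
Check: (210/233) = +1 by Zolotarev.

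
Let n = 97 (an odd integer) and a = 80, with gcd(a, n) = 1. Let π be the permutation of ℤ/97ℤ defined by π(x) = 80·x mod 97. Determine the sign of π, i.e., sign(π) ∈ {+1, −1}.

-1

Trace 37: π^k(37) = [37, 50, 23, 94, 51, 6, 92] for k=0..6.
2 cycles of lengths [96, 1].
Σ(ℓ_i−1) = 97−2 = 95; sign = (−1)^95 = -1.
Zolotarev: (80|97) = -1, matching the cycle-count sign.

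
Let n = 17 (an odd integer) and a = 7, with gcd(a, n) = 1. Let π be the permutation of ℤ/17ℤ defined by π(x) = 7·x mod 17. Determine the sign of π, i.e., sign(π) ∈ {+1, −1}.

-1

Trace 16: π^k(16) = [16, 10, 2, 14, 13, 6, 8] for k=0..6.
The orbit structure of x ↦ 7x mod 17: 2 orbits of sizes [16, 1].
With 2 cycles on 17 points, sign = (−1)^{17−2} = -1.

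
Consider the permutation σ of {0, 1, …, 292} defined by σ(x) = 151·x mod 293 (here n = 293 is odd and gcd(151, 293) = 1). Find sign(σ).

Trace 262: π^k(262) = [262, 7, 178, 215, 235, 32, 144] for k=0..6.
Decompose π into cycles: lengths [292, 1] (2 cycles, including the fixed point 0).
293 − 2 = 291 transpositions; sign(π) = (−1)^291 = -1.

-1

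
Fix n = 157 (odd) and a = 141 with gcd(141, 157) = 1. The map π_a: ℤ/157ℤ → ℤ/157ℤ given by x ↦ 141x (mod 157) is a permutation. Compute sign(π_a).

Orbit of 153 under x↦141x: [153, 64, 75, 56, 46, 49, 1]… (length divides ord_157(141)).
The orbit structure of x ↦ 141x mod 157: 7 orbits of sizes [26, 26, 26, 26, 26, 26, 1].
157 − 7 = 150 transpositions; sign(π) = (−1)^150 = +1.

+1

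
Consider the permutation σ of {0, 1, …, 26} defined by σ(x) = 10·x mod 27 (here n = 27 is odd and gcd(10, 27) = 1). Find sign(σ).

+1

Orbit of 1 under x↦10x: [1, 10, 19]… (length divides ord_27(10)).
15 cycles of lengths [3, 3, 3, 3, 3, 3, 1, 1, 1, 1, 1, 1, 1, 1, 1].
With 15 cycles on 27 points, sign = (−1)^{27−15} = +1.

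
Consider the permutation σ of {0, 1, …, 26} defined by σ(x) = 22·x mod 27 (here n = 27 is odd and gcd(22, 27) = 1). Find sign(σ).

+1

Start at x=1: 1 → 22 → 25 → 10 → 4 → 7 → 19 → … (one orbit).
Cycle lengths of π_22 on ℤ/27ℤ: [9, 9, 3, 3, 1, 1, 1]; 7 cycles in total.
n − c = 27 − 7 = 20; sign = (−1)^20 = +1.
The Jacobi symbol (22|27) = +1 (Zolotarev) agrees.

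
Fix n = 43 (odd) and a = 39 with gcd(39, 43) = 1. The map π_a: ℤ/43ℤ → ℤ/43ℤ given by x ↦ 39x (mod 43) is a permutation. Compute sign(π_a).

Trace 11: π^k(11) = [11, 42, 4, 27, 21, 2, 35] for k=0..6.
The orbit structure of x ↦ 39x mod 43: 4 orbits of sizes [14, 14, 14, 1].
Σ(ℓ_i−1) = 43−4 = 39; sign = (−1)^39 = -1.
Zolotarev: (39|43) = -1, matching the cycle-count sign.

-1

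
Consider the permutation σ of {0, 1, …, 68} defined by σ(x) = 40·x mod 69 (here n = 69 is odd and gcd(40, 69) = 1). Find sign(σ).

-1

Trace 67: π^k(67) = [67, 58, 43, 64, 7, 4, 22] for k=0..6.
6 cycles of lengths [22, 22, 22, 1, 1, 1].
69 − 6 = 63 transpositions; sign(π) = (−1)^63 = -1.
Via Zolotarev, sign(π_{40}) = (40|69) = -1.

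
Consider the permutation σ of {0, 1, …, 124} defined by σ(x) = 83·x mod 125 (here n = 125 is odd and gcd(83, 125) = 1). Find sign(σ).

-1

Start at x=71: 71 → 18 → 119 → 2 → 41 → 28 → 74 → … (one orbit).
Cycle lengths of π_83 on ℤ/125ℤ: [100, 20, 4, 1]; 4 cycles in total.
n − c = 125 − 4 = 121; sign = (−1)^121 = -1.
Check: (83/125) = -1 by Zolotarev.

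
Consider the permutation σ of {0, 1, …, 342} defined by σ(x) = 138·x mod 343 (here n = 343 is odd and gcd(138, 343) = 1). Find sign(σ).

Trace 114: π^k(114) = [114, 297, 169, 341, 67, 328, 331] for k=0..6.
π_138 has 4 disjoint cycles with lengths [294, 42, 6, 1] on {0,…,342}.
sign(π) = (−1)^{n − #cycles} = (−1)^{343−4} = (−1)^339 = -1.

-1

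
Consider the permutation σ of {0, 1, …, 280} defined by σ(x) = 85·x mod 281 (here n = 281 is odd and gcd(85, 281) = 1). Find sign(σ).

+1

Orbit of 64 under x↦85x: [64, 101, 155, 249, 90, 63, 16]… (length divides ord_281(85)).
9 cycles of lengths [35, 35, 35, 35, 35, 35, 35, 35, 1].
9 cycles on 281: each ℓ→(−1)^(ℓ−1), product (−1)^272 = +1.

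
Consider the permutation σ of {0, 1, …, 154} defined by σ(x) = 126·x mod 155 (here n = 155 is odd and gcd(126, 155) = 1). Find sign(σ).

Orbit of 101 under x↦126x: [101, 16, 1, 126, 66]… (length divides ord_155(126)).
Decompose π into cycles: lengths [5, 5, 5, 5, 5, 5, 5, 5, 5, 5, 5, 5, 5, 5, 5, 5, 5, 5, 5, 5, 5, 5, 5, 5, 5, 5, 5, 5, 5, 5, 1, 1, 1, 1, 1] (35 cycles, including the fixed point 0).
155 − 35 = 120 transpositions; sign(π) = (−1)^120 = +1.
The Jacobi symbol (126|155) = +1 (Zolotarev) agrees.

+1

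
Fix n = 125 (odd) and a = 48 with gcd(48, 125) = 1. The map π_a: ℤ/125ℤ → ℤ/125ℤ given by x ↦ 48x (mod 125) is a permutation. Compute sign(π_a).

Orbit of 23 under x↦48x: [23, 104, 117, 116, 68, 14, 47]… (length divides ord_125(48)).
Cycle lengths of π_48 on ℤ/125ℤ: [100, 20, 4, 1]; 4 cycles in total.
sign(π) = (−1)^{n − #cycles} = (−1)^{125−4} = (−1)^121 = -1.
(48|125)_J = -1 (Zolotarev's lemma cross-check).

-1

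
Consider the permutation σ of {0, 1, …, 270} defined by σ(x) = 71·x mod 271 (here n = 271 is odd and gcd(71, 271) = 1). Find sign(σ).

Trace 245: π^k(245) = [245, 51, 98, 183, 256, 19, 265] for k=0..6.
Cycle lengths of π_71 on ℤ/271ℤ: [270, 1]; 2 cycles in total.
With 2 cycles on 271 points, sign = (−1)^{271−2} = -1.

-1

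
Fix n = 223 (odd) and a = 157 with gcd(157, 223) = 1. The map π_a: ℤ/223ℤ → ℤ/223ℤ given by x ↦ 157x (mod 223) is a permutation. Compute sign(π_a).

-1

Orbit of 209 under x↦157x: [209, 32, 118, 17, 216, 16, 59]… (length divides ord_223(157)).
Decompose π into cycles: lengths [74, 74, 74, 1] (4 cycles, including the fixed point 0).
223 − 4 = 219 transpositions; sign(π) = (−1)^219 = -1.
Check: (157/223) = -1 by Zolotarev.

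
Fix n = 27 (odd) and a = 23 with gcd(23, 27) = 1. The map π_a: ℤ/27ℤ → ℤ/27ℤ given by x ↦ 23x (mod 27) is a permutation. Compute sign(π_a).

-1

Trace 10: π^k(10) = [10, 14, 25, 8, 22, 20, 1] for k=0..6.
π_23 has 4 disjoint cycles with lengths [18, 6, 2, 1] on {0,…,26}.
sign(π) = (−1)^{n − #cycles} = (−1)^{27−4} = (−1)^23 = -1.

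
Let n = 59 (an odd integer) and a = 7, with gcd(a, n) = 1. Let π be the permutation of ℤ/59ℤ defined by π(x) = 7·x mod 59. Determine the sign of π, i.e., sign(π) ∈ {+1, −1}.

+1

Start at x=57: 57 → 45 → 20 → 22 → 36 → 16 → 53 → … (one orbit).
Cycle lengths of π_7 on ℤ/59ℤ: [29, 29, 1]; 3 cycles in total.
59 − 3 = 56 transpositions; sign(π) = (−1)^56 = +1.
(7|59)_J = +1 (Zolotarev's lemma cross-check).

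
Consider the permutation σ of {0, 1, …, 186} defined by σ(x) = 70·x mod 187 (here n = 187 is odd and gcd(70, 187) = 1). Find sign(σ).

+1

Orbit of 103 under x↦70x: [103, 104, 174, 25, 67, 15, 115]… (length divides ord_187(70)).
9 cycles of lengths [40, 40, 40, 40, 8, 8, 5, 5, 1].
187 − 9 = 178 transpositions; sign(π) = (−1)^178 = +1.
Check: (70/187) = +1 by Zolotarev.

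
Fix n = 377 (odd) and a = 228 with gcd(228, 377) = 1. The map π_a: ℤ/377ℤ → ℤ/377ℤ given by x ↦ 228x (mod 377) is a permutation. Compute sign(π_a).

-1

Orbit of 198 under x↦228x: [198, 281, 355, 262, 170, 306, 23]… (length divides ord_377(228)).
π_228 has 10 disjoint cycles with lengths [84, 84, 84, 84, 12, 7, 7, 7, 7, 1] on {0,…,376}.
377 − 10 = 367 transpositions; sign(π) = (−1)^367 = -1.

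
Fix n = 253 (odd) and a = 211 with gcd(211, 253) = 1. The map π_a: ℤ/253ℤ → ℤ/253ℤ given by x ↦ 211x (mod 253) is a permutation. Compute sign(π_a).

-1

Start at x=173: 173 → 71 → 54 → 9 → 128 → 190 → 116 → … (one orbit).
6 cycles of lengths [110, 110, 11, 11, 10, 1].
sign(π) = (−1)^{n − #cycles} = (−1)^{253−6} = (−1)^247 = -1.
Zolotarev: (211|253) = -1, matching the cycle-count sign.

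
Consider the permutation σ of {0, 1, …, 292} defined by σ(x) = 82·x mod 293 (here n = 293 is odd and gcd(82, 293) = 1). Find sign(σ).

Start at x=39: 39 → 268 → 1 → 82 → 278 → 235 → 225 → … (one orbit).
5 cycles of lengths [73, 73, 73, 73, 1].
sign(π) = (−1)^{n − #cycles} = (−1)^{293−5} = (−1)^288 = +1.

+1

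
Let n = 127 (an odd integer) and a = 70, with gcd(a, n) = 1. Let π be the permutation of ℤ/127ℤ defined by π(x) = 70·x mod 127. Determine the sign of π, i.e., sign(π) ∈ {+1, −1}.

+1

Trace 34: π^k(34) = [34, 94, 103, 98, 2, 13, 21] for k=0..6.
Decompose π into cycles: lengths [63, 63, 1] (3 cycles, including the fixed point 0).
sign(π) = (−1)^{n − #cycles} = (−1)^{127−3} = (−1)^124 = +1.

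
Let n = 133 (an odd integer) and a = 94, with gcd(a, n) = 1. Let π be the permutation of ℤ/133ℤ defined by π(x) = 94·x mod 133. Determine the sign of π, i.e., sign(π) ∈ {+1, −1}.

Trace 94: π^k(94) = [94, 58, 132, 39, 75, 1] for k=0..5.
π_94 has 29 disjoint cycles with lengths [6, 6, 6, 6, 6, 6, 6, 6, 6, 6, 6, 6, 6, 6, 6, 6, 6, 6, 6, 2, 2, 2, 2, 2, 2, 2, 2, 2, 1] on {0,…,132}.
133 − 29 = 104 transpositions; sign(π) = (−1)^104 = +1.
Via Zolotarev, sign(π_{94}) = (94|133) = +1.

+1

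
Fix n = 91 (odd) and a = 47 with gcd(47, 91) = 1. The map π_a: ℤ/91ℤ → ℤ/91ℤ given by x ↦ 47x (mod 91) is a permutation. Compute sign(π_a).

+1

Start at x=79: 79 → 73 → 64 → 5 → 53 → 34 → 51 → … (one orbit).
11 cycles of lengths [12, 12, 12, 12, 12, 12, 6, 4, 4, 4, 1].
11 cycles on 91: each ℓ→(−1)^(ℓ−1), product (−1)^80 = +1.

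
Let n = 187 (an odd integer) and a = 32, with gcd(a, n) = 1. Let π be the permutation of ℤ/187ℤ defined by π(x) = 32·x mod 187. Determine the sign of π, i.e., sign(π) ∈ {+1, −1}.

-1

Orbit of 1 under x↦32x: [1, 32, 89, 43, 67, 87, 166]… (length divides ord_187(32)).
Cycle lengths of π_32 on ℤ/187ℤ: [8, 8, 8, 8, 8, 8, 8, 8, 8, 8, 8, 8, 8, 8, 8, 8, 8, 8, 8, 8, 8, 8, 2, 2, 2, 2, 2, 1]; 28 cycles in total.
28 cycles on 187: each ℓ→(−1)^(ℓ−1), product (−1)^159 = -1.
(32|187)_J = -1 (Zolotarev's lemma cross-check).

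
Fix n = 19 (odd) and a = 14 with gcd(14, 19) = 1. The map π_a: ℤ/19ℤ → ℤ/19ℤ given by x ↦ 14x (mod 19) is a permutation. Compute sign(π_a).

Orbit of 1 under x↦14x: [1, 14, 6, 8, 17, 10, 7]… (length divides ord_19(14)).
Decompose π into cycles: lengths [18, 1] (2 cycles, including the fixed point 0).
sign(π) = (−1)^{n − #cycles} = (−1)^{19−2} = (−1)^17 = -1.
Via Zolotarev, sign(π_{14}) = (14|19) = -1.

-1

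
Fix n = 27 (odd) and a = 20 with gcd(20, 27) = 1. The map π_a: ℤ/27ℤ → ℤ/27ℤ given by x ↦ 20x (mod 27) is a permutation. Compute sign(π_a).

Orbit of 26 under x↦20x: [26, 7, 5, 19, 2, 13, 17]… (length divides ord_27(20)).
4 cycles of lengths [18, 6, 2, 1].
27 − 4 = 23 transpositions; sign(π) = (−1)^23 = -1.

-1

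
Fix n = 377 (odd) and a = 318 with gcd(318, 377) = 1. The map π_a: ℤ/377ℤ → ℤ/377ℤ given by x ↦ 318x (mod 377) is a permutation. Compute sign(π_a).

Start at x=233: 233 → 202 → 146 → 57 → 30 → 115 → 1 → … (one orbit).
Cycle type of π: 12×29 + 2×14 + 1; total 44 cycles.
sign(π) = (−1)^{n − #cycles} = (−1)^{377−44} = (−1)^333 = -1.

-1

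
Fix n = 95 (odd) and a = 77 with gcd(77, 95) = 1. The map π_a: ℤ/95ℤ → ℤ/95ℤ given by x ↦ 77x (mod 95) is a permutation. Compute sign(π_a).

-1

Trace 58: π^k(58) = [58, 1, 77, 39] for k=0..3.
π_77 has 38 disjoint cycles with lengths [4, 4, 4, 4, 4, 4, 4, 4, 4, 4, 4, 4, 4, 4, 4, 4, 4, 4, 4, 1, 1, 1, 1, 1, 1, 1, 1, 1, 1, 1, 1, 1, 1, 1, 1, 1, 1, 1] on {0,…,94}.
95 − 38 = 57 transpositions; sign(π) = (−1)^57 = -1.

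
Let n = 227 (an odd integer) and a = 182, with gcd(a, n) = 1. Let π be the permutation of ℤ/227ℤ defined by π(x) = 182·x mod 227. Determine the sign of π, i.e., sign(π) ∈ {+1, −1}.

Orbit of 155 under x↦182x: [155, 62, 161, 19, 53, 112, 181]… (length divides ord_227(182)).
Cycle type of π: 113×2 + 1; total 3 cycles.
n − c = 227 − 3 = 224; sign = (−1)^224 = +1.
Zolotarev: (182|227) = +1, matching the cycle-count sign.

+1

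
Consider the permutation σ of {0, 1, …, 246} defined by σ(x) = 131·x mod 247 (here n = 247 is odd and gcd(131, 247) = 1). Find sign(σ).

+1

Orbit of 118 under x↦131x: [118, 144, 92, 196, 235, 157, 66]… (length divides ord_247(131)).
Decompose π into cycles: lengths [9, 9, 9, 9, 9, 9, 9, 9, 9, 9, 9, 9, 9, 9, 9, 9, 9, 9, 9, 9, 9, 9, 9, 9, 9, 9, 1, 1, 1, 1, 1, 1, 1, 1, 1, 1, 1, 1, 1] (39 cycles, including the fixed point 0).
n − c = 247 − 39 = 208; sign = (−1)^208 = +1.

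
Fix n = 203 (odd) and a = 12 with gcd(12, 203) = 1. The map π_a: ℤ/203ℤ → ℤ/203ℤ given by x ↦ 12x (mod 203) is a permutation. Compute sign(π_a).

+1

Start at x=104: 104 → 30 → 157 → 57 → 75 → 88 → 41 → … (one orbit).
The orbit structure of x ↦ 12x mod 203: 23 orbits of sizes [12, 12, 12, 12, 12, 12, 12, 12, 12, 12, 12, 12, 12, 12, 6, 4, 4, 4, 4, 4, 4, 4, 1].
sign(π) = (−1)^{n − #cycles} = (−1)^{203−23} = (−1)^180 = +1.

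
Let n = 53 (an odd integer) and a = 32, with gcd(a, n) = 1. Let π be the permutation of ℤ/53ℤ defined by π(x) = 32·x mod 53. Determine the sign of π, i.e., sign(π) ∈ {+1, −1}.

Trace 35: π^k(35) = [35, 7, 12, 13, 45, 9, 23] for k=0..6.
The orbit structure of x ↦ 32x mod 53: 2 orbits of sizes [52, 1].
53 − 2 = 51 transpositions; sign(π) = (−1)^51 = -1.
Zolotarev: (32|53) = -1, matching the cycle-count sign.

-1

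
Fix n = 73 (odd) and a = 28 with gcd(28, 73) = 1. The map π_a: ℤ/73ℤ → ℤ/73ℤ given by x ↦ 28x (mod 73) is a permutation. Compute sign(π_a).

-1

Start at x=42: 42 → 8 → 5 → 67 → 51 → 41 → 53 → … (one orbit).
Decompose π into cycles: lengths [72, 1] (2 cycles, including the fixed point 0).
sign(π) = (−1)^{n − #cycles} = (−1)^{73−2} = (−1)^71 = -1.
The Jacobi symbol (28|73) = -1 (Zolotarev) agrees.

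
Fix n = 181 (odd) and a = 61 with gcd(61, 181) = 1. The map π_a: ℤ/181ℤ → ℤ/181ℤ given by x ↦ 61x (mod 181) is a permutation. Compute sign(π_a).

Orbit of 26 under x↦61x: [26, 138, 92, 1, 61, 101, 7]… (length divides ord_181(61)).
6 cycles of lengths [36, 36, 36, 36, 36, 1].
sign(π) = (−1)^{n − #cycles} = (−1)^{181−6} = (−1)^175 = -1.

-1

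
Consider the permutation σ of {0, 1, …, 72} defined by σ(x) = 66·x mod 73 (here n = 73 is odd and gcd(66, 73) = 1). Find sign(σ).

Trace 30: π^k(30) = [30, 9, 10, 3, 52, 1, 66] for k=0..6.
Cycle type of π: 24×3 + 1; total 4 cycles.
With 4 cycles on 73 points, sign = (−1)^{73−4} = -1.
Via Zolotarev, sign(π_{66}) = (66|73) = -1.

-1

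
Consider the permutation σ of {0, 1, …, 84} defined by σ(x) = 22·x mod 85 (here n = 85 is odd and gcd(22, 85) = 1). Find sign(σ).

+1

Orbit of 19 under x↦22x: [19, 78, 16, 12, 9, 28, 21]… (length divides ord_85(22)).
Cycle lengths of π_22 on ℤ/85ℤ: [16, 16, 16, 16, 16, 4, 1]; 7 cycles in total.
With 7 cycles on 85 points, sign = (−1)^{85−7} = +1.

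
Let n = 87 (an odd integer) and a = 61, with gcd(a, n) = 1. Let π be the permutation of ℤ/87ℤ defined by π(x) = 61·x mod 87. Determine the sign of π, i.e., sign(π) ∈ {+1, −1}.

Start at x=67: 67 → 85 → 52 → 40 → 4 → 70 → 7 → … (one orbit).
6 cycles of lengths [28, 28, 28, 1, 1, 1].
Σ(ℓ_i−1) = 87−6 = 81; sign = (−1)^81 = -1.
The Jacobi symbol (61|87) = -1 (Zolotarev) agrees.

-1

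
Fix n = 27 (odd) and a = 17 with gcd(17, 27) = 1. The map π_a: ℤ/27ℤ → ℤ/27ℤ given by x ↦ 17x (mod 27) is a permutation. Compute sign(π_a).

-1

Trace 10: π^k(10) = [10, 8, 1, 17, 19, 26] for k=0..5.
8 cycles of lengths [6, 6, 6, 2, 2, 2, 2, 1].
sign(π) = (−1)^{n − #cycles} = (−1)^{27−8} = (−1)^19 = -1.
Zolotarev: (17|27) = -1, matching the cycle-count sign.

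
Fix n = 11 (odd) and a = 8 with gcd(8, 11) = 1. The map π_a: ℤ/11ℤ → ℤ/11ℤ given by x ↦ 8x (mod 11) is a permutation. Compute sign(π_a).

Start at x=2: 2 → 5 → 7 → 1 → 8 → 9 → 6 → … (one orbit).
Cycle type of π: 10 + 1; total 2 cycles.
sign(π) = (−1)^{n − #cycles} = (−1)^{11−2} = (−1)^9 = -1.
Check: (8/11) = -1 by Zolotarev.

-1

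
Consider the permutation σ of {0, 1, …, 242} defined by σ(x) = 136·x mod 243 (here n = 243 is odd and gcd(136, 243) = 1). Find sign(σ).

Start at x=55: 55 → 190 → 82 → 217 → 109 → 1 → 136 → … (one orbit).
Cycle lengths of π_136 on ℤ/243ℤ: [9, 9, 9, 9, 9, 9, 9, 9, 9, 9, 9, 9, 9, 9, 9, 9, 9, 9, 3, 3, 3, 3, 3, 3, 3, 3, 3, 3, 3, 3, 3, 3, 3, 3, 3, 3, 1, 1, 1, 1, 1, 1, 1, 1, 1, 1, 1, 1, 1, 1, 1, 1, 1, 1, 1, 1, 1, 1, 1, 1, 1, 1, 1]; 63 cycles in total.
63 cycles on 243: each ℓ→(−1)^(ℓ−1), product (−1)^180 = +1.
Check: (136/243) = +1 by Zolotarev.

+1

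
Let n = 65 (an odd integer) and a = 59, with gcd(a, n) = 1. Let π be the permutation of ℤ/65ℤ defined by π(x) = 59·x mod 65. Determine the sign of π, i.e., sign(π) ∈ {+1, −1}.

-1

Trace 56: π^k(56) = [56, 54, 1, 59, 36, 44, 61] for k=0..6.
The orbit structure of x ↦ 59x mod 65: 8 orbits of sizes [12, 12, 12, 12, 12, 2, 2, 1].
With 8 cycles on 65 points, sign = (−1)^{65−8} = -1.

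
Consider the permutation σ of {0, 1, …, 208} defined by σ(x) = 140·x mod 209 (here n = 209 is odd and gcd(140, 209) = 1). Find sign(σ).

-1

Start at x=191: 191 → 197 → 201 → 134 → 159 → 106 → 1 → … (one orbit).
Cycle lengths of π_140 on ℤ/209ℤ: [30, 30, 30, 30, 30, 30, 10, 3, 3, 3, 3, 3, 3, 1]; 14 cycles in total.
With 14 cycles on 209 points, sign = (−1)^{209−14} = -1.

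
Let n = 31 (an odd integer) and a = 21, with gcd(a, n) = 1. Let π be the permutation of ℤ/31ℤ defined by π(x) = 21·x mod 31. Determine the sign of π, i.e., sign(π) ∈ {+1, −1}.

-1

Orbit of 29 under x↦21x: [29, 20, 17, 16, 26, 19, 27]… (length divides ord_31(21)).
π_21 has 2 disjoint cycles with lengths [30, 1] on {0,…,30}.
2 cycles on 31: each ℓ→(−1)^(ℓ−1), product (−1)^29 = -1.
(21|31)_J = -1 (Zolotarev's lemma cross-check).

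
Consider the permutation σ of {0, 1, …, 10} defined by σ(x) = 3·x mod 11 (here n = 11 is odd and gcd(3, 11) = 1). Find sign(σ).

+1

Start at x=3: 3 → 9 → 5 → 4 → 1 → 3 (one orbit).
Decompose π into cycles: lengths [5, 5, 1] (3 cycles, including the fixed point 0).
11 − 3 = 8 transpositions; sign(π) = (−1)^8 = +1.
Zolotarev: (3|11) = +1, matching the cycle-count sign.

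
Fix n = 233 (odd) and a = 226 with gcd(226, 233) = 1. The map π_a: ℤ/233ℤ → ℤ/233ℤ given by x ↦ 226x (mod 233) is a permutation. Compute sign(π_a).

Start at x=51: 51 → 109 → 169 → 215 → 126 → 50 → 116 → … (one orbit).
Cycle type of π: 116×2 + 1; total 3 cycles.
233 − 3 = 230 transpositions; sign(π) = (−1)^230 = +1.
(226|233)_J = +1 (Zolotarev's lemma cross-check).

+1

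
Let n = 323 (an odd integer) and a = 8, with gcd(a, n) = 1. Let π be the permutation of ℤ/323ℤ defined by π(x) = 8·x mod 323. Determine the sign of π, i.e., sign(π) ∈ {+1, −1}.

Orbit of 64 under x↦8x: [64, 189, 220, 145, 191, 236, 273]… (length divides ord_323(8)).
Decompose π into cycles: lengths [24, 24, 24, 24, 24, 24, 24, 24, 24, 24, 24, 24, 8, 8, 6, 6, 6, 1] (18 cycles, including the fixed point 0).
Σ(ℓ_i−1) = 323−18 = 305; sign = (−1)^305 = -1.

-1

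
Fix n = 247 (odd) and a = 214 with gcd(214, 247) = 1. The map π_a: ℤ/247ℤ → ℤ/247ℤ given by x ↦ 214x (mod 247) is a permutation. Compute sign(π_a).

-1

Start at x=150: 150 → 237 → 83 → 225 → 232 → 1 → 214 → … (one orbit).
10 cycles of lengths [36, 36, 36, 36, 36, 36, 12, 9, 9, 1].
247 − 10 = 237 transpositions; sign(π) = (−1)^237 = -1.
Via Zolotarev, sign(π_{214}) = (214|247) = -1.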